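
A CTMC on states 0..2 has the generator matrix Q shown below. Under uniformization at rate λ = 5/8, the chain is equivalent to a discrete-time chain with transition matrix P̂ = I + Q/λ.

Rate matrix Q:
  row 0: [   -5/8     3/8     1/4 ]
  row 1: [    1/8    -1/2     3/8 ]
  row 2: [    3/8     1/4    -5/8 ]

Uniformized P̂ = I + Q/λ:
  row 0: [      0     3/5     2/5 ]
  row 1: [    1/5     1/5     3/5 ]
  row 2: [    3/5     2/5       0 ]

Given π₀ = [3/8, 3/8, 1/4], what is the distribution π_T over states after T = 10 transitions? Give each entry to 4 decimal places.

π = [0.2800, 0.3800, 0.3400]

t=0: π = [0.3750, 0.3750, 0.2500]
t=1: π = [0.2250, 0.4000, 0.3750]
t=2: π = [0.3050, 0.3650, 0.3300]
t=3: π = [0.2710, 0.3880, 0.3410]
t=4: π = [0.2822, 0.3766, 0.3412]
t=5: π = [0.2800, 0.3811, 0.3388]
t=6: π = [0.2795, 0.3798, 0.3407]
t=7: π = [0.2804, 0.3799, 0.3397]
t=8: π = [0.2798, 0.3801, 0.3401]
t=9: π = [0.2801, 0.3799, 0.3400]
t=10: π = [0.2800, 0.3800, 0.3400]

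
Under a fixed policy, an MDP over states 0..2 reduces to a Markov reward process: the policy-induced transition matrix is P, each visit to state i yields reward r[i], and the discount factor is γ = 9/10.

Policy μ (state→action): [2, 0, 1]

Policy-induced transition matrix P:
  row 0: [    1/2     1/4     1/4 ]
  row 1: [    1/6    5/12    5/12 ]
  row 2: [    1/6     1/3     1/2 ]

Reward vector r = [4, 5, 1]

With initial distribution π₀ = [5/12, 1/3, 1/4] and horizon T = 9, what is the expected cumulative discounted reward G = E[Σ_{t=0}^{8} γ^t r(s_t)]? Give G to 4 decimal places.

t=0: π = [0.4167, 0.3333, 0.2500], E[r] = 3.5833, γ^t·E[r] = 3.583333, running G = 3.583333
t=1: π = [0.3056, 0.3264, 0.3681], E[r] = 3.2222, γ^t·E[r] = 2.900000, running G = 6.483333
t=2: π = [0.2685, 0.3351, 0.3964], E[r] = 3.1458, γ^t·E[r] = 2.548125, running G = 9.031458
t=3: π = [0.2562, 0.3389, 0.4049], E[r] = 3.1240, γ^t·E[r] = 2.277422, running G = 11.308880
t=4: π = [0.2521, 0.3402, 0.4077], E[r] = 3.1171, γ^t·E[r] = 2.045113, running G = 13.353993
t=5: π = [0.2507, 0.3407, 0.4086], E[r] = 3.1148, γ^t·E[r] = 1.839247, running G = 15.193240
t=6: π = [0.2502, 0.3408, 0.4089], E[r] = 3.1140, γ^t·E[r] = 1.654917, running G = 16.848156
t=7: π = [0.2501, 0.3409, 0.4090], E[r] = 3.1138, γ^t·E[r] = 1.489303, running G = 18.337460
t=8: π = [0.2500, 0.3409, 0.4091], E[r] = 3.1137, γ^t·E[r] = 1.340337, running G = 19.677796

G = 19.6778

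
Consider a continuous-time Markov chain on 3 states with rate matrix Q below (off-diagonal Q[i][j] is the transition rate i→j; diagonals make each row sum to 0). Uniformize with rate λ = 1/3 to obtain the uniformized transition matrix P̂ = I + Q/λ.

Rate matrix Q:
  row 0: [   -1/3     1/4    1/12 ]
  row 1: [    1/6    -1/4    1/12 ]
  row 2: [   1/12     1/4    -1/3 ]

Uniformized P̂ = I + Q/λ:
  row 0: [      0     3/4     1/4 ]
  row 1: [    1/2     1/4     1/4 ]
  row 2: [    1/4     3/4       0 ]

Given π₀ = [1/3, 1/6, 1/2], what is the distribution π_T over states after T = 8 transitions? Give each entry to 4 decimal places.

t=0: π = [0.3333, 0.1667, 0.5000]
t=1: π = [0.2083, 0.6667, 0.1250]
t=2: π = [0.3646, 0.4167, 0.2188]
t=3: π = [0.2630, 0.5417, 0.1953]
t=4: π = [0.3197, 0.4792, 0.2012]
t=5: π = [0.2899, 0.5104, 0.1997]
t=6: π = [0.3051, 0.4948, 0.2001]
t=7: π = [0.2974, 0.5026, 0.2000]
t=8: π = [0.3013, 0.4987, 0.2000]

π = [0.3013, 0.4987, 0.2000]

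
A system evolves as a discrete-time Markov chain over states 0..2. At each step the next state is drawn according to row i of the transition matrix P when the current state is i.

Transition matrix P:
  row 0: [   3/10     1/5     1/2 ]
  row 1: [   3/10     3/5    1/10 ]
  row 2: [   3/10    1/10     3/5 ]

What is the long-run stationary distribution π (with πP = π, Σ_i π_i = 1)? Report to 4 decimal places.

Balance equations π_j = Σ_i π_i·P[i][j]:
  π_0 = 3/10·π_0 + 3/10·π_1 + 3/10·π_2
  π_1 = 1/5·π_0 + 3/5·π_1 + 1/10·π_2
  normalize: π_0 + π_1 + π_2 = 1
Solving the linear system gives exactly π = [3/10, 13/50, 11/25].

π = [0.3000, 0.2600, 0.4400]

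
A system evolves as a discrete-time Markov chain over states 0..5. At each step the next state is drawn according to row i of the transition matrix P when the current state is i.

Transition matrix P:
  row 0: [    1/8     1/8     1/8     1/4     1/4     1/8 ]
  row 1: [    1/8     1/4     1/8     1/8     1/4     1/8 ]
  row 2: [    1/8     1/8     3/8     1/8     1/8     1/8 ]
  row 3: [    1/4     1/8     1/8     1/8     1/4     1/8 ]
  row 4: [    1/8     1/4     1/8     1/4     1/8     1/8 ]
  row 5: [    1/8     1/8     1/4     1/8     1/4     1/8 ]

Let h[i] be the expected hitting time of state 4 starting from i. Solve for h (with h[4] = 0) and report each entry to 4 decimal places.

First-step conditioning: h[4] = 0; for i ≠ 4, h[i] = 1 + Σ_k P[i][k]·h[k].
  h[0] = 1 + 1/8·h[0] + 1/8·h[1] + 1/8·h[2] + 1/4·h[3] + 1/8·h[5]
  h[1] = 1 + 1/8·h[0] + 1/4·h[1] + 1/8·h[2] + 1/8·h[3] + 1/8·h[5]
  h[2] = 1 + 1/8·h[0] + 1/8·h[1] + 3/8·h[2] + 1/8·h[3] + 1/8·h[5]
  h[3] = 1 + 1/4·h[0] + 1/8·h[1] + 1/8·h[2] + 1/8·h[3] + 1/8·h[5]
  h[5] = 1 + 1/8·h[0] + 1/8·h[1] + 1/4·h[2] + 1/8·h[3] + 1/8·h[5]
Solving the 5×5 linear system over states ≠ 4 gives exactly h = [128/29, 128/29, 448/87, 128/29, 0, 392/87] (h[4] = 0 is the target).

h = [4.4138, 4.4138, 5.1494, 4.4138, 0.0000, 4.5057]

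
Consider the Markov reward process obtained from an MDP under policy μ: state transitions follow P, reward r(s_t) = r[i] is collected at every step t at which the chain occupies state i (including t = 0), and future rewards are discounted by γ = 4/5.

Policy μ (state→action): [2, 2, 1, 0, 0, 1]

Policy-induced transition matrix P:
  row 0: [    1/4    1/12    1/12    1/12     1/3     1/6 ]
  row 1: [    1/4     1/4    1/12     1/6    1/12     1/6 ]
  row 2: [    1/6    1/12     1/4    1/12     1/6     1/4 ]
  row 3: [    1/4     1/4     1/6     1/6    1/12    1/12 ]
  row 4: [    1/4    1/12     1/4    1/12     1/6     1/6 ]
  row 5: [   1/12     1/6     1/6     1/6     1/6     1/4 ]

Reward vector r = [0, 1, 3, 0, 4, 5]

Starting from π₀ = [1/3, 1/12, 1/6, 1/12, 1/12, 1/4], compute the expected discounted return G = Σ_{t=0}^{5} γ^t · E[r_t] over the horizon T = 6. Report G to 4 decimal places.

t=0: π = [0.3333, 0.0833, 0.1667, 0.0833, 0.0833, 0.2500], E[r] = 2.1667, γ^t·E[r] = 2.166667, running G = 2.166667
t=1: π = [0.1944, 0.1319, 0.1528, 0.1181, 0.2083, 0.1944], E[r] = 2.3958, γ^t·E[r] = 1.916667, running G = 4.083333
t=2: π = [0.2049, 0.1412, 0.1696, 0.1204, 0.1782, 0.1858], E[r] = 2.2917, γ^t·E[r] = 1.466667, running G = 5.550000
t=3: π = [0.2049, 0.1424, 0.1668, 0.1206, 0.1790, 0.1862], E[r] = 2.2901, γ^t·E[r] = 1.172543, running G = 6.722543
t=4: π = [0.2051, 0.1427, 0.1665, 0.1208, 0.1789, 0.1860], E[r] = 2.2881, γ^t·E[r] = 0.937207, running G = 7.659750
t=5: π = [0.2051, 0.1427, 0.1665, 0.1208, 0.1789, 0.1860], E[r] = 2.2876, γ^t·E[r] = 0.749614, running G = 8.409364

G = 8.4094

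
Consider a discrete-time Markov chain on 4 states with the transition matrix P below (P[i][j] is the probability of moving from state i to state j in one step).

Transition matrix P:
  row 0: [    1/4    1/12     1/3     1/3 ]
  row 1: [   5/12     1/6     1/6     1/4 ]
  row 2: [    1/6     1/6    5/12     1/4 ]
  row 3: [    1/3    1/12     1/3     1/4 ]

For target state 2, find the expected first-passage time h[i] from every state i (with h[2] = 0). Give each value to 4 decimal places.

h = [3.1429, 3.7143, 0.0000, 3.1429]

First-step conditioning: h[2] = 0; for i ≠ 2, h[i] = 1 + Σ_k P[i][k]·h[k].
  h[0] = 1 + 1/4·h[0] + 1/12·h[1] + 1/3·h[3]
  h[1] = 1 + 5/12·h[0] + 1/6·h[1] + 1/4·h[3]
  h[3] = 1 + 1/3·h[0] + 1/12·h[1] + 1/4·h[3]
Solving the 3×3 linear system over states ≠ 2 gives exactly h = [22/7, 26/7, 0, 22/7] (h[2] = 0 is the target).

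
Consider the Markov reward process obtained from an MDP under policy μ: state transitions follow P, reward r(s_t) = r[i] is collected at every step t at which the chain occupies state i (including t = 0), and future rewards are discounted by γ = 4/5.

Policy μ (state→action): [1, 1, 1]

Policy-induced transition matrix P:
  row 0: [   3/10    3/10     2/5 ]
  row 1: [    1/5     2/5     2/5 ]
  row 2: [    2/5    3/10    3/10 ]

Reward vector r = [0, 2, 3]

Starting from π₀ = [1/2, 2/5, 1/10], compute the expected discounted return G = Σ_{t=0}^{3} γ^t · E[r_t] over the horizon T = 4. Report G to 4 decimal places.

G = 4.6010

t=0: π = [0.5000, 0.4000, 0.1000], E[r] = 1.1000, γ^t·E[r] = 1.100000, running G = 1.100000
t=1: π = [0.2700, 0.3400, 0.3900], E[r] = 1.8500, γ^t·E[r] = 1.480000, running G = 2.580000
t=2: π = [0.3050, 0.3340, 0.3610], E[r] = 1.7510, γ^t·E[r] = 1.120640, running G = 3.700640
t=3: π = [0.3027, 0.3334, 0.3639], E[r] = 1.7585, γ^t·E[r] = 0.900352, running G = 4.600992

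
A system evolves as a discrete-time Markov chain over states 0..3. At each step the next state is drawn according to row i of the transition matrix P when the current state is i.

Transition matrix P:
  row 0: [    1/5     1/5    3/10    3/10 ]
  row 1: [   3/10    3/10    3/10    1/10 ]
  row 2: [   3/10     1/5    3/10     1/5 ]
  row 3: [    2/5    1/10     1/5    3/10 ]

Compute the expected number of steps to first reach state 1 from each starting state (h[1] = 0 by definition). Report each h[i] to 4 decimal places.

First-step conditioning: h[1] = 0; for i ≠ 1, h[i] = 1 + Σ_k P[i][k]·h[k].
  h[0] = 1 + 1/5·h[0] + 3/10·h[2] + 3/10·h[3]
  h[2] = 1 + 3/10·h[0] + 3/10·h[2] + 1/5·h[3]
  h[3] = 1 + 2/5·h[0] + 1/5·h[2] + 3/10·h[3]
Solving the 3×3 linear system over states ≠ 1 gives exactly h = [110/19, 0, 980/171, 1090/171] (h[1] = 0 is the target).

h = [5.7895, 0.0000, 5.7310, 6.3743]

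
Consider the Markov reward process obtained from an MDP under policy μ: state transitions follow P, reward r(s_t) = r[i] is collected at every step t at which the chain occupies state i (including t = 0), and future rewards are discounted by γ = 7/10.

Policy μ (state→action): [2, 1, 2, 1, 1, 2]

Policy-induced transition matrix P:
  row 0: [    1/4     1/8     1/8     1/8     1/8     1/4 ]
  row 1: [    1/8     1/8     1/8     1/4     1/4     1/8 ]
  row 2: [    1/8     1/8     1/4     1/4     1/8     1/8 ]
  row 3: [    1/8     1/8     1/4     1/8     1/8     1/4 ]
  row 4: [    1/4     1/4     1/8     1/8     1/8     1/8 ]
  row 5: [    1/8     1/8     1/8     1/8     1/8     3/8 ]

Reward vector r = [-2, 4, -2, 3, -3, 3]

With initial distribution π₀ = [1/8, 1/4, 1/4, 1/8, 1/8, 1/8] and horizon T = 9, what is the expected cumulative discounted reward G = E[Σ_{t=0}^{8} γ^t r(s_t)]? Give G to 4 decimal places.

G = 1.9643

t=0: π = [0.1250, 0.2500, 0.2500, 0.1250, 0.1250, 0.1250], E[r] = 0.6250, γ^t·E[r] = 0.625000, running G = 0.625000
t=1: π = [0.1563, 0.1406, 0.1719, 0.1875, 0.1563, 0.1875], E[r] = 0.5625, γ^t·E[r] = 0.393750, running G = 1.018750
t=2: π = [0.1641, 0.1445, 0.1699, 0.1641, 0.1426, 0.2148], E[r] = 0.6191, γ^t·E[r] = 0.303379, running G = 1.322129
t=3: π = [0.1633, 0.1428, 0.1667, 0.1643, 0.1431, 0.2197], E[r] = 0.6340, γ^t·E[r] = 0.217473, running G = 1.539602
t=4: π = [0.1633, 0.1429, 0.1664, 0.1637, 0.1429, 0.2209], E[r] = 0.6374, γ^t·E[r] = 0.153030, running G = 1.692632
t=5: π = [0.1633, 0.1429, 0.1663, 0.1637, 0.1429, 0.2211], E[r] = 0.6381, γ^t·E[r] = 0.107237, running G = 1.799869
t=6: π = [0.1633, 0.1429, 0.1662, 0.1636, 0.1429, 0.2211], E[r] = 0.6382, γ^t·E[r] = 0.075082, running G = 1.874951
t=7: π = [0.1633, 0.1429, 0.1662, 0.1636, 0.1429, 0.2211], E[r] = 0.6382, γ^t·E[r] = 0.052560, running G = 1.927511
t=8: π = [0.1633, 0.1429, 0.1662, 0.1636, 0.1429, 0.2211], E[r] = 0.6382, γ^t·E[r] = 0.036792, running G = 1.964303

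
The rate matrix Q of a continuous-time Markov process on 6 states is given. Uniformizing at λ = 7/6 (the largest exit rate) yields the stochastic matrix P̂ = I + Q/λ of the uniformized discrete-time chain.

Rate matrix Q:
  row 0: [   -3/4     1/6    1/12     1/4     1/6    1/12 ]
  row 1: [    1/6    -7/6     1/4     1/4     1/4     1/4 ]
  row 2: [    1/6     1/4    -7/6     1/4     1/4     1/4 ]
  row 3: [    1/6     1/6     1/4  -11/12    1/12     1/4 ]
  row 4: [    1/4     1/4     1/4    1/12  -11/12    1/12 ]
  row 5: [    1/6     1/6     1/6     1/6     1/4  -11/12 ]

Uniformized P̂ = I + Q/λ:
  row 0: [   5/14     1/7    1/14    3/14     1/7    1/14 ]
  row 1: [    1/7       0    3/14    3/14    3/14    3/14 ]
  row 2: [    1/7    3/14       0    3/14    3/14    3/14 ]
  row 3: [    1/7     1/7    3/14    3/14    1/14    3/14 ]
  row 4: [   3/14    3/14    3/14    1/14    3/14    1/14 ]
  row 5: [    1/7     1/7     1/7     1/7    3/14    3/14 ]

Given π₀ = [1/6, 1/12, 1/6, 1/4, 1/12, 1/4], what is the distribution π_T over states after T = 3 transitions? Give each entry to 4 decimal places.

π = [0.1970, 0.1453, 0.1436, 0.1776, 0.1750, 0.1616]

t=0: π = [0.1667, 0.0833, 0.1667, 0.2500, 0.0833, 0.2500]
t=1: π = [0.1845, 0.1488, 0.1369, 0.1845, 0.1667, 0.1786]
t=2: π = [0.1943, 0.1433, 0.1458, 0.1777, 0.1747, 0.1641]
t=3: π = [0.1970, 0.1453, 0.1436, 0.1776, 0.1750, 0.1616]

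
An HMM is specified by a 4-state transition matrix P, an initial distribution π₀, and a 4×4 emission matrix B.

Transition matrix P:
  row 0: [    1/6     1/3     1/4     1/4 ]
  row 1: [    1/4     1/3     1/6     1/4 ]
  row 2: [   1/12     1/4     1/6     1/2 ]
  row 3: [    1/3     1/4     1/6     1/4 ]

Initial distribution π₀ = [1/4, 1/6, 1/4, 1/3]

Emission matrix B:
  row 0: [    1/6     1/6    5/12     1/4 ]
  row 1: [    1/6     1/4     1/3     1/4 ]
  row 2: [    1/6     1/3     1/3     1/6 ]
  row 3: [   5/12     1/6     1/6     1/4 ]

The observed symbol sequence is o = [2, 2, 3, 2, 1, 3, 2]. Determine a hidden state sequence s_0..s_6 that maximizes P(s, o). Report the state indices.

path = [0, 2, 3, 0, 2, 3, 0]

t=0: δ = [1.042e-01, 5.556e-02, 8.333e-02, 5.556e-02]  (obs o_0=2)
t=1: δ = [7.716e-03, 1.157e-02, 8.681e-03, 6.944e-03]  ψ = [3, 0, 0, 2]  (obs o_1=2)
t=2: δ = [7.234e-04, 9.645e-04, 3.215e-04, 1.085e-03]  ψ = [1, 1, 0, 2]  (obs o_2=3)
t=3: δ = [1.507e-04, 1.072e-04, 6.028e-05, 4.521e-05]  ψ = [3, 1, 0, 3]  (obs o_3=2)
t=4: δ = [4.465e-06, 1.256e-05, 1.256e-05, 6.279e-06]  ψ = [1, 0, 0, 0]  (obs o_4=1)
t=5: δ = [7.849e-07, 1.047e-06, 3.489e-07, 1.570e-06]  ψ = [1, 1, 1, 2]  (obs o_5=3)
t=6: δ = [2.180e-07, 1.308e-07, 8.721e-08, 6.541e-08]  ψ = [3, 3, 3, 3]  (obs o_6=2)
backtrack: best end state = 0; path = [0, 2, 3, 0, 2, 3, 0]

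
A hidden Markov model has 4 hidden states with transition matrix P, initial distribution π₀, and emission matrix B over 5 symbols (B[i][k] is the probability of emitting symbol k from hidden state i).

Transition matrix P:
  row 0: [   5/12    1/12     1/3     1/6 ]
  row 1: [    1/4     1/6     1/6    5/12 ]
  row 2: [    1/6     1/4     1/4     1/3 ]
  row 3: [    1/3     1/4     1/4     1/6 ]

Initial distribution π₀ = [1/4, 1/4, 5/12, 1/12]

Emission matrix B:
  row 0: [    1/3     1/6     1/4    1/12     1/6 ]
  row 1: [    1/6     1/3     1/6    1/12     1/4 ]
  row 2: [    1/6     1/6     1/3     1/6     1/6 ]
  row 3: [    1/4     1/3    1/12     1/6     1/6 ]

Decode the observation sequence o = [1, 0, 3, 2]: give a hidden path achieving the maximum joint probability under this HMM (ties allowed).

path = [1, 0, 2, 2]

t=0: δ = [4.167e-02, 8.333e-02, 6.944e-02, 2.778e-02]  (obs o_0=1)
t=1: δ = [6.944e-03, 2.894e-03, 2.894e-03, 8.681e-03]  ψ = [1, 2, 2, 1]  (obs o_1=0)
t=2: δ = [2.411e-04, 1.808e-04, 3.858e-04, 2.411e-04]  ψ = [0, 3, 0, 3]  (obs o_2=3)
t=3: δ = [2.512e-05, 1.608e-05, 3.215e-05, 1.072e-05]  ψ = [0, 2, 2, 2]  (obs o_3=2)
backtrack: best end state = 2; path = [1, 0, 2, 2]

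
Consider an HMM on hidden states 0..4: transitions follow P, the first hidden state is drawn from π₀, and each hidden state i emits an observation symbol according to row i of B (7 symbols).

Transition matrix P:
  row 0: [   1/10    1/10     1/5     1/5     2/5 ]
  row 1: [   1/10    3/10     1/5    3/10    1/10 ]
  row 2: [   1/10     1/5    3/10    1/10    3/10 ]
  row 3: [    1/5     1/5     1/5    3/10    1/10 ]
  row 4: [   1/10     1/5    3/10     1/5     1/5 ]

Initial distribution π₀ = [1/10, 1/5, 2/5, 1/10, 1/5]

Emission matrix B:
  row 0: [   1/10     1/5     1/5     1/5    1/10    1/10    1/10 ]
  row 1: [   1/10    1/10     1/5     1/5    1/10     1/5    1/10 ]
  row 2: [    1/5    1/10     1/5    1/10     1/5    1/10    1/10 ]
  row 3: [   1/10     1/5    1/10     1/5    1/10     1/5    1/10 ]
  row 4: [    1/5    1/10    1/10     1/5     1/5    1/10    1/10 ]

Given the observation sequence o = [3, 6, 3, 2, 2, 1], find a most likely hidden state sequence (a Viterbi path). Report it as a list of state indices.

path = [1, 1, 1, 1, 1, 3]

t=0: δ = [2.000e-02, 4.000e-02, 4.000e-02, 2.000e-02, 4.000e-02]  (obs o_0=3)
t=1: δ = [4.000e-04, 1.200e-03, 1.200e-03, 1.200e-03, 1.200e-03]  ψ = [1, 1, 2, 1, 2]  (obs o_1=6)
t=2: δ = [4.800e-05, 7.200e-05, 3.600e-05, 7.200e-05, 7.200e-05]  ψ = [3, 1, 2, 1, 2]  (obs o_2=3)
t=3: δ = [2.880e-06, 4.320e-06, 4.320e-06, 2.160e-06, 1.920e-06]  ψ = [3, 1, 4, 1, 0]  (obs o_3=2)
t=4: δ = [8.640e-08, 2.592e-07, 2.592e-07, 1.296e-07, 1.296e-07]  ψ = [1, 1, 2, 1, 2]  (obs o_4=2)
t=5: δ = [5.184e-09, 7.776e-09, 7.776e-09, 1.555e-08, 7.776e-09]  ψ = [1, 1, 2, 1, 2]  (obs o_5=1)
backtrack: best end state = 3; path = [1, 1, 1, 1, 1, 3]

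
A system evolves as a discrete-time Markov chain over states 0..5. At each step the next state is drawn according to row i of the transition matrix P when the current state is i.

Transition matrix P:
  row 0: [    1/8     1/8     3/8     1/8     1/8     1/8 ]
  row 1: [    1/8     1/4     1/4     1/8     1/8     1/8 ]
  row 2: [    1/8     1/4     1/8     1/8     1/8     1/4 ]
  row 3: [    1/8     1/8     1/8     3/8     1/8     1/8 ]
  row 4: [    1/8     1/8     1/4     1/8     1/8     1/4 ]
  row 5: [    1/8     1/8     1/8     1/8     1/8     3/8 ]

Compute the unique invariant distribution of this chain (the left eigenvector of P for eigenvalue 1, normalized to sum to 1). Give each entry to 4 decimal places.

Balance equations π_j = Σ_i π_i·P[i][j]:
  π_0 = 1/8·π_0 + 1/8·π_1 + 1/8·π_2 + 1/8·π_3 + 1/8·π_4 + 1/8·π_5
  π_1 = 1/8·π_0 + 1/4·π_1 + 1/4·π_2 + 1/8·π_3 + 1/8·π_4 + 1/8·π_5
  π_2 = 3/8·π_0 + 1/4·π_1 + 1/8·π_2 + 1/8·π_3 + 1/4·π_4 + 1/8·π_5
  π_3 = 1/8·π_0 + 1/8·π_1 + 1/8·π_2 + 3/8·π_3 + 1/8·π_4 + 1/8·π_5
  π_4 = 1/8·π_0 + 1/8·π_1 + 1/8·π_2 + 1/8·π_3 + 1/8·π_4 + 1/8·π_5
  normalize: π_0 + π_1 + π_2 + π_3 + π_4 + π_5 = 1
Solving the linear system gives exactly π = [1/8, 15/88, 17/88, 1/6, 1/8, 29/132].

π = [0.1250, 0.1705, 0.1932, 0.1667, 0.1250, 0.2197]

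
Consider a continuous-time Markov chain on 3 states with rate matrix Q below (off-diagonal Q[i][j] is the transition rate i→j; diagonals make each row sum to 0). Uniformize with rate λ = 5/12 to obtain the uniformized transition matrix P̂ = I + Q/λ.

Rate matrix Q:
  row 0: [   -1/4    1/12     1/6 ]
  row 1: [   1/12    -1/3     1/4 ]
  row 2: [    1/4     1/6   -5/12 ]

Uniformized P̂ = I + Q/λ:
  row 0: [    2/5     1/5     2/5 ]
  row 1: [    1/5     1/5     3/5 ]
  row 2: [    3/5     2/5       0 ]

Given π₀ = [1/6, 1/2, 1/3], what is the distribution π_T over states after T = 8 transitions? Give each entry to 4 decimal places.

π = [0.4119, 0.2648, 0.3233]

t=0: π = [0.1667, 0.5000, 0.3333]
t=1: π = [0.3667, 0.2667, 0.3667]
t=2: π = [0.4200, 0.2733, 0.3067]
t=3: π = [0.4067, 0.2613, 0.3320]
t=4: π = [0.4141, 0.2664, 0.3195]
t=5: π = [0.4106, 0.2639, 0.3255]
t=6: π = [0.4123, 0.2651, 0.3226]
t=7: π = [0.4115, 0.2645, 0.3240]
t=8: π = [0.4119, 0.2648, 0.3233]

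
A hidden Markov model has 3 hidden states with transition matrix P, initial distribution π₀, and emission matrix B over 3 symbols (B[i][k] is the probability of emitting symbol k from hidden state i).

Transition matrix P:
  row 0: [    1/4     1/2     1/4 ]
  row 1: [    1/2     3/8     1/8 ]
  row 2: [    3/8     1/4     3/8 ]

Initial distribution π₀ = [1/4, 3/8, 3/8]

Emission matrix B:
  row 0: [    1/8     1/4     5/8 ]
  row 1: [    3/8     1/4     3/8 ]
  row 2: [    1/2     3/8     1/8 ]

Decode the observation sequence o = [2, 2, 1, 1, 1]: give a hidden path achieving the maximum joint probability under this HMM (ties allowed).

path = [1, 0, 1, 0, 1]

t=0: δ = [1.562e-01, 1.406e-01, 4.688e-02]  (obs o_0=2)
t=1: δ = [4.395e-02, 2.930e-02, 4.883e-03]  ψ = [1, 0, 0]  (obs o_1=2)
t=2: δ = [3.662e-03, 5.493e-03, 4.120e-03]  ψ = [1, 0, 0]  (obs o_2=1)
t=3: δ = [6.866e-04, 5.150e-04, 5.794e-04]  ψ = [1, 1, 2]  (obs o_3=1)
t=4: δ = [6.437e-05, 8.583e-05, 8.147e-05]  ψ = [1, 0, 2]  (obs o_4=1)
backtrack: best end state = 1; path = [1, 0, 1, 0, 1]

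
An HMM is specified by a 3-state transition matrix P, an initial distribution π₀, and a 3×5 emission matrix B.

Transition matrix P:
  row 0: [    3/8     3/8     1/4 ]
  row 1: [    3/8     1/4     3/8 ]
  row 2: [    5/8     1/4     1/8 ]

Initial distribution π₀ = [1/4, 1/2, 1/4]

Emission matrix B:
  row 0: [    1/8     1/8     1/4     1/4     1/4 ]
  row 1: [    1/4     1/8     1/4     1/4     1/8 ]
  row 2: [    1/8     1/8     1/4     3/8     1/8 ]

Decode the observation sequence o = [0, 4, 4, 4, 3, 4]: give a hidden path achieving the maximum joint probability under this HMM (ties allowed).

path = [1, 0, 0, 0, 2, 0]

t=0: δ = [3.125e-02, 1.250e-01, 3.125e-02]  (obs o_0=0)
t=1: δ = [1.172e-02, 3.906e-03, 5.859e-03]  ψ = [1, 1, 1]  (obs o_1=4)
t=2: δ = [1.099e-03, 5.493e-04, 3.662e-04]  ψ = [0, 0, 0]  (obs o_2=4)
t=3: δ = [1.030e-04, 5.150e-05, 3.433e-05]  ψ = [0, 0, 0]  (obs o_3=4)
t=4: δ = [9.656e-06, 9.656e-06, 9.656e-06]  ψ = [0, 0, 0]  (obs o_4=3)
t=5: δ = [1.509e-06, 4.526e-07, 4.526e-07]  ψ = [2, 0, 1]  (obs o_5=4)
backtrack: best end state = 0; path = [1, 0, 0, 0, 2, 0]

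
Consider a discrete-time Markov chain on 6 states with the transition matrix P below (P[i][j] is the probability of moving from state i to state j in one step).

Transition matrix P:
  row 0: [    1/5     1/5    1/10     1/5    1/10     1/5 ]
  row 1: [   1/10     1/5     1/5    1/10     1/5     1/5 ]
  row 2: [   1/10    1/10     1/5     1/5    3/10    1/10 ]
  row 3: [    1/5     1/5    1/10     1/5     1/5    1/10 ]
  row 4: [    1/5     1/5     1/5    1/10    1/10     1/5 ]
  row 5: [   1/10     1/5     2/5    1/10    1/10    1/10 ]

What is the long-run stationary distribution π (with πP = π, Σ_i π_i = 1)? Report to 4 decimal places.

Balance equations π_j = Σ_i π_i·P[i][j]:
  π_0 = 1/5·π_0 + 1/10·π_1 + 1/10·π_2 + 1/5·π_3 + 1/5·π_4 + 1/10·π_5
  π_1 = 1/5·π_0 + 1/5·π_1 + 1/10·π_2 + 1/5·π_3 + 1/5·π_4 + 1/5·π_5
  π_2 = 1/10·π_0 + 1/5·π_1 + 1/5·π_2 + 1/10·π_3 + 1/5·π_4 + 2/5·π_5
  π_3 = 1/5·π_0 + 1/10·π_1 + 1/5·π_2 + 1/5·π_3 + 1/10·π_4 + 1/10·π_5
  π_4 = 1/10·π_0 + 1/5·π_1 + 3/10·π_2 + 1/5·π_3 + 1/10·π_4 + 1/10·π_5
  normalize: π_0 + π_1 + π_2 + π_3 + π_4 + π_5 = 1
Solving the linear system gives exactly π = [14859/101102, 18195/101102, 10127/50551, 15135/101102, 8747/50551, 15165/101102].

π = [0.1470, 0.1800, 0.2003, 0.1497, 0.1730, 0.1500]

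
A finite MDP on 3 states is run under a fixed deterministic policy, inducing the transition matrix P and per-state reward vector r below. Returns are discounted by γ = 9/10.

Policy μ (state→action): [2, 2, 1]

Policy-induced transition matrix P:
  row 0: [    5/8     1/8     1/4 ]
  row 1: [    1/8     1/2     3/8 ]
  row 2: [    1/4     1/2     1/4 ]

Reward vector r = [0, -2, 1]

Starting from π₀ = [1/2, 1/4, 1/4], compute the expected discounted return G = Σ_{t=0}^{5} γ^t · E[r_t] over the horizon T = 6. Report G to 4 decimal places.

G = -1.7664

t=0: π = [0.5000, 0.2500, 0.2500], E[r] = -0.2500, γ^t·E[r] = -0.250000, running G = -0.250000
t=1: π = [0.4063, 0.3125, 0.2813], E[r] = -0.3438, γ^t·E[r] = -0.309375, running G = -0.559375
t=2: π = [0.3633, 0.3477, 0.2891], E[r] = -0.4063, γ^t·E[r] = -0.329063, running G = -0.888438
t=3: π = [0.3428, 0.3638, 0.2935], E[r] = -0.4341, γ^t·E[r] = -0.316446, running G = -1.204883
t=4: π = [0.3331, 0.3715, 0.2955], E[r] = -0.4474, γ^t·E[r] = -0.293571, running G = -1.498454
t=5: π = [0.3285, 0.3751, 0.2964], E[r] = -0.4538, γ^t·E[r] = -0.267944, running G = -1.766399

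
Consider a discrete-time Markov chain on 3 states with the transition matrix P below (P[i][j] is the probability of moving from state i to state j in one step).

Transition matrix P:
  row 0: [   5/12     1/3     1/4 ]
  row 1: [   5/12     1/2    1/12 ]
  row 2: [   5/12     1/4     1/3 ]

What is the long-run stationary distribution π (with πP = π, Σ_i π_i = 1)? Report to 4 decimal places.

π = [0.4167, 0.3796, 0.2037]

Balance equations π_j = Σ_i π_i·P[i][j]:
  π_0 = 5/12·π_0 + 5/12·π_1 + 5/12·π_2
  π_1 = 1/3·π_0 + 1/2·π_1 + 1/4·π_2
  normalize: π_0 + π_1 + π_2 = 1
Solving the linear system gives exactly π = [5/12, 41/108, 11/54].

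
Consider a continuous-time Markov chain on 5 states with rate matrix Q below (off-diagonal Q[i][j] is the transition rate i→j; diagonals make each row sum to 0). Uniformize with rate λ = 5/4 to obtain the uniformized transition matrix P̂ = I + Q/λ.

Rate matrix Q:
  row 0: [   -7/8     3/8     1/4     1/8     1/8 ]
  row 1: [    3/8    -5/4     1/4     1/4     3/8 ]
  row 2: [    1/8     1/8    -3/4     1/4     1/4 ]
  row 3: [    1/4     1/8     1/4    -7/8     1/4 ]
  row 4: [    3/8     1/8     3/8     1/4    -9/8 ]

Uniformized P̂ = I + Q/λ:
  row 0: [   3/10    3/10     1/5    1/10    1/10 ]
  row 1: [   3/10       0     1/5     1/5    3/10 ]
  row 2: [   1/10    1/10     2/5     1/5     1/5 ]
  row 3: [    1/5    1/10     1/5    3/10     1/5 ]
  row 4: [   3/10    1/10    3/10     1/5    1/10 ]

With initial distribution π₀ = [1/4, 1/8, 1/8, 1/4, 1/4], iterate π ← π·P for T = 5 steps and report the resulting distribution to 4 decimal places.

t=0: π = [0.2500, 0.1250, 0.1250, 0.2500, 0.2500]
t=1: π = [0.2500, 0.1375, 0.2500, 0.2000, 0.1625]
t=2: π = [0.2300, 0.1363, 0.2663, 0.1950, 0.1725]
t=3: π = [0.2273, 0.1324, 0.2705, 0.1965, 0.1734]
t=4: π = [0.2263, 0.1322, 0.2714, 0.1969, 0.1732]
t=5: π = [0.2260, 0.1320, 0.2716, 0.1971, 0.1733]

π = [0.2260, 0.1320, 0.2716, 0.1971, 0.1733]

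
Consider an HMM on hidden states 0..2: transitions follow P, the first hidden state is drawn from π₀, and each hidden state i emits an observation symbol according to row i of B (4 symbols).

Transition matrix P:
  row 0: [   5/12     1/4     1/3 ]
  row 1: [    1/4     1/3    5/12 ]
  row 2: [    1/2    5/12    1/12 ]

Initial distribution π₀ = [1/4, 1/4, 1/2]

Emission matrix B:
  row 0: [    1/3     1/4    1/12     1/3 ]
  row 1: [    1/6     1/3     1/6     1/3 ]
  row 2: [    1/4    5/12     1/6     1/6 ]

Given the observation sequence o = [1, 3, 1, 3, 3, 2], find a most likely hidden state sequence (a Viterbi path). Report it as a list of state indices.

path = [2, 1, 2, 0, 0, 2]

t=0: δ = [6.250e-02, 8.333e-02, 2.083e-01]  (obs o_0=1)
t=1: δ = [3.472e-02, 2.894e-02, 5.787e-03]  ψ = [2, 2, 1]  (obs o_1=3)
t=2: δ = [3.617e-03, 3.215e-03, 5.023e-03]  ψ = [0, 1, 1]  (obs o_2=1)
t=3: δ = [8.372e-04, 6.977e-04, 2.233e-04]  ψ = [2, 2, 1]  (obs o_3=3)
t=4: δ = [1.163e-04, 7.752e-05, 4.845e-05]  ψ = [0, 1, 1]  (obs o_4=3)
t=5: δ = [4.038e-06, 4.845e-06, 6.460e-06]  ψ = [0, 0, 0]  (obs o_5=2)
backtrack: best end state = 2; path = [2, 1, 2, 0, 0, 2]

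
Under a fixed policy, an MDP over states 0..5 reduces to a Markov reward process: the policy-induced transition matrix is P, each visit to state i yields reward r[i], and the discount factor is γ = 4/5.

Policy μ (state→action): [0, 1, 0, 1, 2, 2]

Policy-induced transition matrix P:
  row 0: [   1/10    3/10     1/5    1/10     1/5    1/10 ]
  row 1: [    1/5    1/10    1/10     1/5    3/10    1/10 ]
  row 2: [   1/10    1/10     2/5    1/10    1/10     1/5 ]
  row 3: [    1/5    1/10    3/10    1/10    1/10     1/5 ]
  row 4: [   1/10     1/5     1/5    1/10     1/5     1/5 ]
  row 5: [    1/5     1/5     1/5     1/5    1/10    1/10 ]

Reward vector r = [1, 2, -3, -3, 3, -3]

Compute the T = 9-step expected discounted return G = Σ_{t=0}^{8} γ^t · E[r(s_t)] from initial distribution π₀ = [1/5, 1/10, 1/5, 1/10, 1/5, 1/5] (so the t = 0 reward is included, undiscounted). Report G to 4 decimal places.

G = -2.5735

t=0: π = [0.2000, 0.1000, 0.2000, 0.1000, 0.2000, 0.2000], E[r] = -0.5000, γ^t·E[r] = -0.500000, running G = -0.500000
t=1: π = [0.1400, 0.1800, 0.2400, 0.1300, 0.1600, 0.1500], E[r] = -0.5800, γ^t·E[r] = -0.464000, running G = -0.964000
t=2: π = [0.1460, 0.1590, 0.2430, 0.1330, 0.1660, 0.1530], E[r] = -0.6250, γ^t·E[r] = -0.400000, running G = -1.364000
t=3: π = [0.1445, 0.1611, 0.2460, 0.1312, 0.1630, 0.1542], E[r] = -0.6385, γ^t·E[r] = -0.326912, running G = -1.690912
t=4: π = [0.1447, 0.1606, 0.2462, 0.1315, 0.1630, 0.1540], E[r] = -0.6405, γ^t·E[r] = -0.262341, running G = -1.953253
t=5: π = [0.1446, 0.1606, 0.2463, 0.1315, 0.1629, 0.1541], E[r] = -0.6411, γ^t·E[r] = -0.210066, running G = -2.163319
t=6: π = [0.1446, 0.1606, 0.2464, 0.1315, 0.1629, 0.1541], E[r] = -0.6412, γ^t·E[r] = -0.168082, running G = -2.331401
t=7: π = [0.1446, 0.1606, 0.2464, 0.1315, 0.1629, 0.1541], E[r] = -0.6412, γ^t·E[r] = -0.134471, running G = -2.465872
t=8: π = [0.1446, 0.1606, 0.2464, 0.1315, 0.1629, 0.1541], E[r] = -0.6412, γ^t·E[r] = -0.107578, running G = -2.573451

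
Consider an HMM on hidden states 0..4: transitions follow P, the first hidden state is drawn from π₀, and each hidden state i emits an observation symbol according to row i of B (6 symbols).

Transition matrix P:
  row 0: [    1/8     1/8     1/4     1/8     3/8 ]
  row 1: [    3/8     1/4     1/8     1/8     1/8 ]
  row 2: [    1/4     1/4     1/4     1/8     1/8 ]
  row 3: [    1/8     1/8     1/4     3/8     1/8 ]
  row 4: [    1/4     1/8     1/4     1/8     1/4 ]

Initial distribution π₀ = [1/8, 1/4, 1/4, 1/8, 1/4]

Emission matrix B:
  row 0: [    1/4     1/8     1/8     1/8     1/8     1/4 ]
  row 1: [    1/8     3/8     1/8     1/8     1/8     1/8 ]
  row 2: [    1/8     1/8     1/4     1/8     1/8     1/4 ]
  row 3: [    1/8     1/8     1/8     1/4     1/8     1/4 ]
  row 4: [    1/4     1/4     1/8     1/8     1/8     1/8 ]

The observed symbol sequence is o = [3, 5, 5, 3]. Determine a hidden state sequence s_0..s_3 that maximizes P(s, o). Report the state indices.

path = [3, 3, 3, 3]

t=0: δ = [1.562e-02, 3.125e-02, 3.125e-02, 3.125e-02, 3.125e-02]  (obs o_0=3)
t=1: δ = [2.930e-03, 9.766e-04, 1.953e-03, 2.930e-03, 9.766e-04]  ψ = [1, 1, 2, 3, 4]  (obs o_1=5)
t=2: δ = [1.221e-04, 6.104e-05, 1.831e-04, 2.747e-04, 1.373e-04]  ψ = [2, 2, 0, 3, 0]  (obs o_2=5)
t=3: δ = [5.722e-06, 5.722e-06, 8.583e-06, 2.575e-05, 5.722e-06]  ψ = [2, 2, 3, 3, 0]  (obs o_3=3)
backtrack: best end state = 3; path = [3, 3, 3, 3]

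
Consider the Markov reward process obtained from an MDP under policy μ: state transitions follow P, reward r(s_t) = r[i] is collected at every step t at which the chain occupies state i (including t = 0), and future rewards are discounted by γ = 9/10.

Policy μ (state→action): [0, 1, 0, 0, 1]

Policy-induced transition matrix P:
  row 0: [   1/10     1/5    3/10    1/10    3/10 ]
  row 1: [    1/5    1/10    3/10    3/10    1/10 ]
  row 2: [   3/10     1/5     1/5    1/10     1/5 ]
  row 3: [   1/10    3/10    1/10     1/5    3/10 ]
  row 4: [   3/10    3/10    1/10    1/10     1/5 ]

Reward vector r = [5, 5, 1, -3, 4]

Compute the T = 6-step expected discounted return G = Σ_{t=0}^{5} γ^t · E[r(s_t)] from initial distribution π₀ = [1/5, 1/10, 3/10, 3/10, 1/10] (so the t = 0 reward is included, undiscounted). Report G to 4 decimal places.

t=0: π = [0.2000, 0.1000, 0.3000, 0.3000, 0.1000], E[r] = 1.3000, γ^t·E[r] = 1.300000, running G = 1.300000
t=1: π = [0.1900, 0.2300, 0.1900, 0.1500, 0.2400], E[r] = 2.8000, γ^t·E[r] = 2.520000, running G = 3.820000
t=2: π = [0.2090, 0.2160, 0.2030, 0.1610, 0.2110], E[r] = 2.6890, γ^t·E[r] = 2.178090, running G = 5.998090
t=3: π = [0.2044, 0.2156, 0.2053, 0.1593, 0.2154], E[r] = 2.6890, γ^t·E[r] = 1.960281, running G = 7.958371
t=4: π = [0.2057, 0.2159, 0.2045, 0.1591, 0.2148], E[r] = 2.6947, γ^t·E[r] = 1.767973, running G = 9.726344
t=5: π = [0.2055, 0.2158, 0.2048, 0.1591, 0.2149], E[r] = 2.6933, γ^t·E[r] = 1.590379, running G = 11.316723

G = 11.3167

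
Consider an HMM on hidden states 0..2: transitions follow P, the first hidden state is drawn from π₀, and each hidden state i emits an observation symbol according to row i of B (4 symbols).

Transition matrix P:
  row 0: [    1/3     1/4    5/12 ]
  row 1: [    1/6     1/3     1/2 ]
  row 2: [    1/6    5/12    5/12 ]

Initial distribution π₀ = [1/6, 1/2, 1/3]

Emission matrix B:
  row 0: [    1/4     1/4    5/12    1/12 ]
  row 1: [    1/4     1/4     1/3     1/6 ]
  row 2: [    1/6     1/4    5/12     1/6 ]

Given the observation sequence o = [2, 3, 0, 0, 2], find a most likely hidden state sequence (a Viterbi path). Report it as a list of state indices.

t=0: δ = [6.944e-02, 1.667e-01, 1.389e-01]  (obs o_0=2)
t=1: δ = [2.315e-03, 9.645e-03, 1.389e-02]  ψ = [1, 2, 1]  (obs o_1=3)
t=2: δ = [5.787e-04, 1.447e-03, 9.645e-04]  ψ = [2, 2, 2]  (obs o_2=0)
t=3: δ = [6.028e-05, 1.206e-04, 1.206e-04]  ψ = [1, 1, 1]  (obs o_3=0)
t=4: δ = [8.372e-06, 1.674e-05, 2.512e-05]  ψ = [0, 2, 1]  (obs o_4=2)
backtrack: best end state = 2; path = [1, 2, 1, 1, 2]

path = [1, 2, 1, 1, 2]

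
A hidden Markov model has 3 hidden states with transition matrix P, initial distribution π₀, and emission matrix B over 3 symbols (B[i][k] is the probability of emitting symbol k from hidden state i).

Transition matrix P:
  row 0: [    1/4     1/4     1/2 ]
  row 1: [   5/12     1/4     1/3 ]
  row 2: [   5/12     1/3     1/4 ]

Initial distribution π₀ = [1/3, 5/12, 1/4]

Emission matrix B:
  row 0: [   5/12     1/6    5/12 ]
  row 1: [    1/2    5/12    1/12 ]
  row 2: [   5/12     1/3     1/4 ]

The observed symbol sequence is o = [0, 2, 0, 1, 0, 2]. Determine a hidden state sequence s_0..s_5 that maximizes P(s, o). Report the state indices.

t=0: δ = [1.389e-01, 2.083e-01, 1.042e-01]  (obs o_0=0)
t=1: δ = [3.617e-02, 4.340e-03, 1.736e-02]  ψ = [1, 1, 0]  (obs o_1=2)
t=2: δ = [3.768e-03, 4.521e-03, 7.535e-03]  ψ = [0, 0, 0]  (obs o_2=0)
t=3: δ = [5.233e-04, 1.047e-03, 6.279e-04]  ψ = [2, 2, 0]  (obs o_3=1)
t=4: δ = [1.817e-04, 1.308e-04, 1.454e-04]  ψ = [1, 1, 1]  (obs o_4=0)
t=5: δ = [2.524e-05, 4.038e-06, 2.271e-05]  ψ = [2, 2, 0]  (obs o_5=2)
backtrack: best end state = 0; path = [1, 0, 2, 1, 2, 0]

path = [1, 0, 2, 1, 2, 0]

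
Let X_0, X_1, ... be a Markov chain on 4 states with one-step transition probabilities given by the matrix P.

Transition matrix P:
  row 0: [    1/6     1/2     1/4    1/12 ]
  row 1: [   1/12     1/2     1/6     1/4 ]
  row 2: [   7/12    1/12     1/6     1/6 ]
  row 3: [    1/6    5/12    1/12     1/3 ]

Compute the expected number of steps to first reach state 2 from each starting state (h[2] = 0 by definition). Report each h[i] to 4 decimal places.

First-step conditioning: h[2] = 0; for i ≠ 2, h[i] = 1 + Σ_k P[i][k]·h[k].
  h[0] = 1 + 1/6·h[0] + 1/2·h[1] + 1/12·h[3]
  h[1] = 1 + 1/12·h[0] + 1/2·h[1] + 1/4·h[3]
  h[3] = 1 + 1/6·h[0] + 5/12·h[1] + 1/3·h[3]
Solving the 3×3 linear system over states ≠ 2 gives exactly h = [1320/229, 1476/229, 0, 1596/229] (h[2] = 0 is the target).

h = [5.7642, 6.4454, 0.0000, 6.9694]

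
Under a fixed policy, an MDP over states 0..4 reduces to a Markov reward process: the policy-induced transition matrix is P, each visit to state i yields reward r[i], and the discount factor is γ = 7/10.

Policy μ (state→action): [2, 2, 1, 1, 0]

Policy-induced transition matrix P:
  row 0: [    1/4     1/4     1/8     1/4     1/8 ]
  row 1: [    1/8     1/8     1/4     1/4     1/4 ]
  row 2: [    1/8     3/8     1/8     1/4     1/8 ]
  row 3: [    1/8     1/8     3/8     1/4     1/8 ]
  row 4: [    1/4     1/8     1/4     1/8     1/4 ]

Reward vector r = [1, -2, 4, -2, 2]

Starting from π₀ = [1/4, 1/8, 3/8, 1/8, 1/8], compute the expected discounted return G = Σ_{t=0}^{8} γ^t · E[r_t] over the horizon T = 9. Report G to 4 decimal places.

t=0: π = [0.2500, 0.1250, 0.3750, 0.1250, 0.1250], E[r] = 1.5000, γ^t·E[r] = 1.500000, running G = 1.500000
t=1: π = [0.1719, 0.2500, 0.1875, 0.2344, 0.1563], E[r] = 0.2656, γ^t·E[r] = 0.185938, running G = 1.685938
t=2: π = [0.1660, 0.1934, 0.2344, 0.2305, 0.1758], E[r] = 0.6074, γ^t·E[r] = 0.297637, running G = 1.983574
t=3: π = [0.1677, 0.2043, 0.2288, 0.2280, 0.1711], E[r] = 0.5603, γ^t·E[r] = 0.192184, running G = 2.175758
t=4: π = [0.1674, 0.2032, 0.2289, 0.2286, 0.1719], E[r] = 0.5635, γ^t·E[r] = 0.135291, running G = 2.311049
t=5: π = [0.1674, 0.2032, 0.2290, 0.2285, 0.1719], E[r] = 0.5640, γ^t·E[r] = 0.094793, running G = 2.405842
t=6: π = [0.1674, 0.2032, 0.2290, 0.2285, 0.1719], E[r] = 0.5638, γ^t·E[r] = 0.066331, running G = 2.472173
t=7: π = [0.1674, 0.2032, 0.2290, 0.2285, 0.1719], E[r] = 0.5638, γ^t·E[r] = 0.046435, running G = 2.518607
t=8: π = [0.1674, 0.2032, 0.2290, 0.2285, 0.1719], E[r] = 0.5638, γ^t·E[r] = 0.032504, running G = 2.551111

G = 2.5511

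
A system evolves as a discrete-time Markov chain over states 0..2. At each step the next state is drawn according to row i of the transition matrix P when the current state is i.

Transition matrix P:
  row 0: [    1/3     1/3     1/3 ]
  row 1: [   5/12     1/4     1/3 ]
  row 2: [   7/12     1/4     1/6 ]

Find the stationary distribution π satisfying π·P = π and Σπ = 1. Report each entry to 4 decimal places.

Balance equations π_j = Σ_i π_i·P[i][j]:
  π_0 = 1/3·π_0 + 5/12·π_1 + 7/12·π_2
  π_1 = 1/3·π_0 + 1/4·π_1 + 1/4·π_2
  normalize: π_0 + π_1 + π_2 = 1
Solving the linear system gives exactly π = [3/7, 2/7, 2/7].

π = [0.4286, 0.2857, 0.2857]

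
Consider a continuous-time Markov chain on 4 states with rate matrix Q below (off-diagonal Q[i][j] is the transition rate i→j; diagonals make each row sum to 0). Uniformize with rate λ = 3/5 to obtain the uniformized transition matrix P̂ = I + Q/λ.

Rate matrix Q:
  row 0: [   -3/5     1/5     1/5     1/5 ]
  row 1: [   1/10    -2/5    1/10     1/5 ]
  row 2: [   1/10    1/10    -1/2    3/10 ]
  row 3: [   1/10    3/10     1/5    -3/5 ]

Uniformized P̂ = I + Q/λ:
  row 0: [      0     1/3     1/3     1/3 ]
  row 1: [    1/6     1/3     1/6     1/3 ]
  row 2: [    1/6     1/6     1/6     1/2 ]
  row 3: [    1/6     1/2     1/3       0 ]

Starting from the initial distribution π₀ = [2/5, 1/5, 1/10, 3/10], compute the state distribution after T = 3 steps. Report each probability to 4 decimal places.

t=0: π = [0.4000, 0.2000, 0.1000, 0.3000]
t=1: π = [0.1000, 0.3667, 0.2833, 0.2500]
t=2: π = [0.1500, 0.3278, 0.2250, 0.2972]
t=3: π = [0.1417, 0.3454, 0.2412, 0.2718]

π = [0.1417, 0.3454, 0.2412, 0.2718]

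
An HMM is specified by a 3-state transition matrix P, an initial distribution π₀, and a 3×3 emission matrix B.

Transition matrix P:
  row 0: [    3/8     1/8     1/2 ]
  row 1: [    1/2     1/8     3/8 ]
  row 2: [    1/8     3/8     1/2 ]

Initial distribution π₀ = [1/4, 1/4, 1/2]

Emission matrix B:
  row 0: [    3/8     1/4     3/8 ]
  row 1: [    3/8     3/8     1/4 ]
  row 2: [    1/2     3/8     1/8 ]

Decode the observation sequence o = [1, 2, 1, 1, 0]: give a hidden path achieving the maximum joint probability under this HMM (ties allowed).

t=0: δ = [6.250e-02, 9.375e-02, 1.875e-01]  (obs o_0=1)
t=1: δ = [1.758e-02, 1.758e-02, 1.172e-02]  ψ = [1, 2, 2]  (obs o_1=2)
t=2: δ = [2.197e-03, 1.648e-03, 3.296e-03]  ψ = [1, 2, 0]  (obs o_2=1)
t=3: δ = [2.060e-04, 4.635e-04, 6.180e-04]  ψ = [0, 2, 2]  (obs o_3=1)
t=4: δ = [8.690e-05, 8.690e-05, 1.545e-04]  ψ = [1, 2, 2]  (obs o_4=0)
backtrack: best end state = 2; path = [1, 0, 2, 2, 2]

path = [1, 0, 2, 2, 2]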